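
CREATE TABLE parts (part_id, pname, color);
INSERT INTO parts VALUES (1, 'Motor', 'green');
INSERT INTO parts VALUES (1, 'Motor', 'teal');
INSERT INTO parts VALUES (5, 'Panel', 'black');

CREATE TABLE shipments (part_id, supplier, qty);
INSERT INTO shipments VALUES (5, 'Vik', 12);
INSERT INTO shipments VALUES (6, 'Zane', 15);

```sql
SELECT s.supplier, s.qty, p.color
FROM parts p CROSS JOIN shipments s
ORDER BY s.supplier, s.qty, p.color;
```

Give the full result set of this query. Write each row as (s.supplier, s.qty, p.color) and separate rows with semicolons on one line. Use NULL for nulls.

(Vik, 12, black); (Vik, 12, green); (Vik, 12, teal); (Zane, 15, black); (Zane, 15, green); (Zane, 15, teal)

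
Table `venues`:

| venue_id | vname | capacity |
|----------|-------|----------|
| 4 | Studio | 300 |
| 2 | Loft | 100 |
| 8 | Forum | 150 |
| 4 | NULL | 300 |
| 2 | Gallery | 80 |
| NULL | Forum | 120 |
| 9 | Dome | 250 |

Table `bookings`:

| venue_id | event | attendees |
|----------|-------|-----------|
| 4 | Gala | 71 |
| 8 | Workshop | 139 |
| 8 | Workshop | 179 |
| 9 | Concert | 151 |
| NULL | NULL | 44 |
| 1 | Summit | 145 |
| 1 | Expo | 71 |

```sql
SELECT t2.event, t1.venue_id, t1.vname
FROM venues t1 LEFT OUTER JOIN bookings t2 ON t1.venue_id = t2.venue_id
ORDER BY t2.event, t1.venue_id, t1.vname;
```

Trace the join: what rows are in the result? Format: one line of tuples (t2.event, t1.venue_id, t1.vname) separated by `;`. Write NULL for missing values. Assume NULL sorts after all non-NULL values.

(Concert, 9, Dome); (Gala, 4, Studio); (Gala, 4, NULL); (Workshop, 8, Forum); (Workshop, 8, Forum); (NULL, 2, Gallery); (NULL, 2, Loft); (NULL, NULL, Forum)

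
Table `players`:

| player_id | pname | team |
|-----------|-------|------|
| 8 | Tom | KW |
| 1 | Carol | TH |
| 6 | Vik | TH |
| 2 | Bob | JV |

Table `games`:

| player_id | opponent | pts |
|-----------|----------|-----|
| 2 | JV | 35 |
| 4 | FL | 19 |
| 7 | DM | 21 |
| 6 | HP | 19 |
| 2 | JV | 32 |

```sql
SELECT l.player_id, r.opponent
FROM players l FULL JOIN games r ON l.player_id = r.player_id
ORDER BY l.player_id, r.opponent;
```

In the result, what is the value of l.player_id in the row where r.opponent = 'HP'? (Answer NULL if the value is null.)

6

FULL OUTER JOIN keeps every row from both sides; unmatched rows get NULL for the other side's columns.
Matching on l.player_id = r.player_id.
- l row (player_id=8): no match → kept, r columns NULL.
- l row (player_id=1): no match → kept, r columns NULL.
- l row (player_id=6): matches 1 r row(s) → 1 output row(s).
- l row (player_id=2): matches 2 r row(s) → 2 output row(s).
- plus 2 unmatched r row(s), each kept with NULL l columns.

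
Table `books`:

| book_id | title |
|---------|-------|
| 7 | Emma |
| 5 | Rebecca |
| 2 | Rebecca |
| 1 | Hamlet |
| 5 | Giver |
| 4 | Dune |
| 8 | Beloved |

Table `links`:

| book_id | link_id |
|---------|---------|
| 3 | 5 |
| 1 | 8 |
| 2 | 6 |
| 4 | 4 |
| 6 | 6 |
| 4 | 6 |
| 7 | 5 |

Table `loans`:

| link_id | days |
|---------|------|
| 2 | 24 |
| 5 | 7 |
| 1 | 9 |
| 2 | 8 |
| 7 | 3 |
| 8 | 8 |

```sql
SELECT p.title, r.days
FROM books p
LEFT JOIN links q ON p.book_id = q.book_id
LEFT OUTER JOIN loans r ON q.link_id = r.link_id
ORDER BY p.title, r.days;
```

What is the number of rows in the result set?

Evaluate left to right. First `books p LEFT JOIN links q` on book_id: 8 row(s).
Then LEFT JOIN `loans r` on link_id: each of those 8 rows is kept; rows whose q.link_id has no match in r get NULL for r's columns.
Result: 8 row(s).

8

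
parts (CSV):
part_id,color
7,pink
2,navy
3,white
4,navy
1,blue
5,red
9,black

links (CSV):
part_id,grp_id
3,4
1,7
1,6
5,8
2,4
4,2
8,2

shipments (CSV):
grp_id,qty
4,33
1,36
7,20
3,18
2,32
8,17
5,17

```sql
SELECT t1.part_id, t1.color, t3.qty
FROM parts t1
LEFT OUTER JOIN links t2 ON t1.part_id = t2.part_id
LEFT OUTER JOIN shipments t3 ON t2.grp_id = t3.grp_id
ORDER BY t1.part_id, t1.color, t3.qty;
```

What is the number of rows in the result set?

Joins associate left-to-right: parts LEFT JOIN links on part_id gives 8 intermediate row(s).
Then LEFT JOIN `shipments t3` on grp_id: each of those 8 rows is kept; rows whose t2.grp_id has no match in t3 get NULL for t3's columns.
Result: 8 row(s).

8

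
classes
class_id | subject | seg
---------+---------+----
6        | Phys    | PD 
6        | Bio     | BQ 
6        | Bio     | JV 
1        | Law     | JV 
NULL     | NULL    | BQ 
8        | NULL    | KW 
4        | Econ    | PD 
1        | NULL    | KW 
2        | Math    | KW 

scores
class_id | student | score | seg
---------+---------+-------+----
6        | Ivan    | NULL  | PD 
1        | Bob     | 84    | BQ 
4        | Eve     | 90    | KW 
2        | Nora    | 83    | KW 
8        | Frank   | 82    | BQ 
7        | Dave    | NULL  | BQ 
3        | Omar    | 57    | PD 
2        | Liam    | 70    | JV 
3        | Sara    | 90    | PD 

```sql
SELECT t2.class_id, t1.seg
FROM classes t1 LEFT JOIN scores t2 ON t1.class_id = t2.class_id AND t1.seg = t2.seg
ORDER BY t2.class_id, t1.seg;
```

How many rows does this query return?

9

LEFT JOIN keeps every row from `classes`; unmatched rows get NULL for `scores`'s columns.
Matching on t1.class_id = t2.class_id AND t1.seg = t2.seg. A NULL in a compared column never satisfies the condition.
Matched pairs: 2; unmatched t1 rows kept: 7.
Total: 2 matched + 7 padded = 9 rows.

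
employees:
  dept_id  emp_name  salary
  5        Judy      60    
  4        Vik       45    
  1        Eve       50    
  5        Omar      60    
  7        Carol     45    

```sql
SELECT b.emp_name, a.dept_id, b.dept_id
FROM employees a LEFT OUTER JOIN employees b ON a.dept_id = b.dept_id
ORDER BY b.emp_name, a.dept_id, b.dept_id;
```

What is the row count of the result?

7

LEFT JOIN keeps every row from `employees a`; unmatched rows get NULL for `employees b`'s columns.
Matching on a.dept_id = b.dept_id.
- a row (dept_id=5): matches 2 b row(s) → 2 output row(s).
- a row (dept_id=4): matches 1 b row(s) → 1 output row(s).
- a row (dept_id=1): matches 1 b row(s) → 1 output row(s).
- a row (dept_id=5): matches 2 b row(s) → 2 output row(s).
- a row (dept_id=7): matches 1 b row(s) → 1 output row(s).
Total: 7 rows.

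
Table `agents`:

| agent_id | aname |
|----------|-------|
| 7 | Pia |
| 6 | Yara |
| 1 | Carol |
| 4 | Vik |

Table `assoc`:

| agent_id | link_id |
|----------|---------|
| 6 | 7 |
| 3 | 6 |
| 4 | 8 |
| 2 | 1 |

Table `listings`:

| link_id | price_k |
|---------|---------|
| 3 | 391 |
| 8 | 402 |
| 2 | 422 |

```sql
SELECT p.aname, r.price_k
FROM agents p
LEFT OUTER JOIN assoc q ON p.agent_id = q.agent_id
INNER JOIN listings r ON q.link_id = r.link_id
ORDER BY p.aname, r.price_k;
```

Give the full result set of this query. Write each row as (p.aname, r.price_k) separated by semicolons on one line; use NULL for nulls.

Step 1 — p LEFT JOIN q on agent_id → 4 row(s).
Then INNER JOIN `listings r` on link_id: keep only rows whose q.link_id appears in r.

(Vik, 402)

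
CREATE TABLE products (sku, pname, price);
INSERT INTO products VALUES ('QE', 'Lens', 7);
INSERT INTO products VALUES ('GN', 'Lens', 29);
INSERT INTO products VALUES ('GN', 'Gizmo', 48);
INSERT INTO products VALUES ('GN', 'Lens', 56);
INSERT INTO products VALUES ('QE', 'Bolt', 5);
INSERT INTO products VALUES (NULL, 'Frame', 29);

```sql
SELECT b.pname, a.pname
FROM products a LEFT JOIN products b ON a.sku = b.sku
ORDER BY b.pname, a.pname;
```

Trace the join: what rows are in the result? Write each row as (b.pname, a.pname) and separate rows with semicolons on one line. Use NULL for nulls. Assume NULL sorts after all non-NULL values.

(Bolt, Bolt); (Bolt, Lens); (Gizmo, Gizmo); (Gizmo, Lens); (Gizmo, Lens); (Lens, Bolt); (Lens, Gizmo); (Lens, Gizmo); (Lens, Lens); (Lens, Lens); (Lens, Lens); (Lens, Lens); (Lens, Lens); (NULL, Frame)

LEFT JOIN keeps every row from `products a`; unmatched rows get NULL for `products b`'s columns.
Matching on a.sku = b.sku. A NULL in a compared column never satisfies the condition.
Matched pairs: 13; unmatched a rows kept: 1.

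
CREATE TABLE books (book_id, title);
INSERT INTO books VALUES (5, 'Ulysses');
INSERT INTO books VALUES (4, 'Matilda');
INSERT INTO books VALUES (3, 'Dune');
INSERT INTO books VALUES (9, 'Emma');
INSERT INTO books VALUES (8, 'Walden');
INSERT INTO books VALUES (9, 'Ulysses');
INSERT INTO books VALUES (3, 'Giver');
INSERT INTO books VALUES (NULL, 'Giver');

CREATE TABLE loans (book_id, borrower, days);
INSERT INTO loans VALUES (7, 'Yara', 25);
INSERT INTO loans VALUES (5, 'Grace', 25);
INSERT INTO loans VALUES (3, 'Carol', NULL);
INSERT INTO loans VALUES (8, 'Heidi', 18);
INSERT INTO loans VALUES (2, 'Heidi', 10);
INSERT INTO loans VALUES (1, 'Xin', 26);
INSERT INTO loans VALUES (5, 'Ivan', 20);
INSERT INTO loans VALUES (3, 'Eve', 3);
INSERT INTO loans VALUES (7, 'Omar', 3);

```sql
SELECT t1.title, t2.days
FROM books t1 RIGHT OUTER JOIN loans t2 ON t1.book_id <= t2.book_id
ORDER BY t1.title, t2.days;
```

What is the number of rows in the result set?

RIGHT JOIN keeps every row from `loans`; unmatched rows get NULL for `books`'s columns.
Matching on t1.book_id <= t2.book_id. A NULL in a compared column never satisfies the condition.
Matched pairs: 25; unmatched t2 rows kept: 2.
Total: 25 matched + 2 padded = 27 rows.

27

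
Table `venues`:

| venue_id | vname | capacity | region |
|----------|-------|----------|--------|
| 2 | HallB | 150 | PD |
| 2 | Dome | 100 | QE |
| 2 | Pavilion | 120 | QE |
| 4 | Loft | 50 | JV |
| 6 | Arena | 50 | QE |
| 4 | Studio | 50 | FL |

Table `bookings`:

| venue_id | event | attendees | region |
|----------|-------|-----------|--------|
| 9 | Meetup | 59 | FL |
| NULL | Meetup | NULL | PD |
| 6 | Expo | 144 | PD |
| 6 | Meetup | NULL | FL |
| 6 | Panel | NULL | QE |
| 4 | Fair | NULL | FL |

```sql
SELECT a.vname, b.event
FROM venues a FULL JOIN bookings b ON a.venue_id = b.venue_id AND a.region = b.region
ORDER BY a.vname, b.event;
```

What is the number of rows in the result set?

FULL OUTER JOIN keeps every row from both sides; unmatched rows get NULL for the other side's columns.
Matching on a.venue_id = b.venue_id AND a.region = b.region. A NULL in a compared column never satisfies the condition.
- a (venue_id=2, region=PD) has no partner → padded with NULL.
- a (venue_id=2, region=QE) has no partner → padded with NULL.
- a (venue_id=2, region=QE) has no partner → padded with NULL.
- a (venue_id=4, region=JV) has no partner → padded with NULL.
- a (venue_id=6, region=QE) pairs with 1 row(s) of b.
- a (venue_id=4, region=FL) pairs with 1 row(s) of b.
- 4 row(s) from b found no a partner → padded with NULL.
Total: 2 matched + 8 padded = 10 rows.

10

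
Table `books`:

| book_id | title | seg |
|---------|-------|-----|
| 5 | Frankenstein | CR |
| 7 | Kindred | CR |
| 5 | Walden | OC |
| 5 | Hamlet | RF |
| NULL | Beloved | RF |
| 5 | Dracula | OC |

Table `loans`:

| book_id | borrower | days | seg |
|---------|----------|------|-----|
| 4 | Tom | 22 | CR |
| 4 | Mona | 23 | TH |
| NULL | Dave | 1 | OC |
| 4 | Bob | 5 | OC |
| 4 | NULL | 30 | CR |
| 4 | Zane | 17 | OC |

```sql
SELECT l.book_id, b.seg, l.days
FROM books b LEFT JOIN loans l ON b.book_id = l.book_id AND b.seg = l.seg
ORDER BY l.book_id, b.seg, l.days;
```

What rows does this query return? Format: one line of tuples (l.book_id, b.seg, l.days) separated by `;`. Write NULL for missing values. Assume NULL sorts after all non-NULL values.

(NULL, CR, NULL); (NULL, CR, NULL); (NULL, OC, NULL); (NULL, OC, NULL); (NULL, RF, NULL); (NULL, RF, NULL)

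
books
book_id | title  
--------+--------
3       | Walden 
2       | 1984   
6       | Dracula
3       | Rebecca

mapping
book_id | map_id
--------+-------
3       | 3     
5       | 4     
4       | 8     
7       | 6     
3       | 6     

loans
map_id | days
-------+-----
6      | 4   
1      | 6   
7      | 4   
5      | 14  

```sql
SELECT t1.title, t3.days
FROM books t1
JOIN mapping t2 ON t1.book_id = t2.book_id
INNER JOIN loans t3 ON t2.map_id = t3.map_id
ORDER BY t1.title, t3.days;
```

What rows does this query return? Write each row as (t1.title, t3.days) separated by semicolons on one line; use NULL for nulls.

(Rebecca, 4); (Walden, 4)

Joins associate left-to-right: books INNER JOIN mapping on book_id gives 4 intermediate row(s).
Then INNER JOIN `loans t3` on map_id: keep only rows whose t2.map_id appears in t3.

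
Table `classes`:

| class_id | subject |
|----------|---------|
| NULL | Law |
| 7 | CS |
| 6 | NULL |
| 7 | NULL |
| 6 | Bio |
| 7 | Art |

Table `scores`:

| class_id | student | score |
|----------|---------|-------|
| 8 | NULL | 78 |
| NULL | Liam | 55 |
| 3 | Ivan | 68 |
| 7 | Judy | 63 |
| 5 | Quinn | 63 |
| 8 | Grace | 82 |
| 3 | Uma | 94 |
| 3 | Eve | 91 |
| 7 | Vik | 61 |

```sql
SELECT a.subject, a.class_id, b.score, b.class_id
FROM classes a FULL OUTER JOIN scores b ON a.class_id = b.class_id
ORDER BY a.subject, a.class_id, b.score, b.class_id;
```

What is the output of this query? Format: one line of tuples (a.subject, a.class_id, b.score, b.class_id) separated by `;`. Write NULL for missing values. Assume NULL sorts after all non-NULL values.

(Art, 7, 61, 7); (Art, 7, 63, 7); (Bio, 6, NULL, NULL); (CS, 7, 61, 7); (CS, 7, 63, 7); (Law, NULL, NULL, NULL); (NULL, 6, NULL, NULL); (NULL, 7, 61, 7); (NULL, 7, 63, 7); (NULL, NULL, 55, NULL); (NULL, NULL, 63, 5); (NULL, NULL, 68, 3); (NULL, NULL, 78, 8); (NULL, NULL, 82, 8); (NULL, NULL, 91, 3); (NULL, NULL, 94, 3)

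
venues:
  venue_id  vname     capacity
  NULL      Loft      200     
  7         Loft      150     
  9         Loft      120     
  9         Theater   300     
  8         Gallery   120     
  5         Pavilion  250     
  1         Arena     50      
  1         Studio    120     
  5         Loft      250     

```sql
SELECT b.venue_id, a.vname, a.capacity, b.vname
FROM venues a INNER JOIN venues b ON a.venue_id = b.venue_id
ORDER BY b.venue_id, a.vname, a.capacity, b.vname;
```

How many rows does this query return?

14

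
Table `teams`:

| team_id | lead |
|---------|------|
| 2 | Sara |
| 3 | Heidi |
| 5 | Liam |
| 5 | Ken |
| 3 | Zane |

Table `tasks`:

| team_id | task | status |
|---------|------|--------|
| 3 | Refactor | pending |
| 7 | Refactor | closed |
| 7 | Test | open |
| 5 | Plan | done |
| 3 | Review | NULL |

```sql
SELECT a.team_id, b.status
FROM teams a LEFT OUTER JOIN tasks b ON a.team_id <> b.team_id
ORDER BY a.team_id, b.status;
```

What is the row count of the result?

LEFT JOIN keeps every row from `teams`; unmatched rows get NULL for `tasks`'s columns.
Matching on a.team_id <> b.team_id.
- team_id=2: 5 matching b row(s), so 5 row(s) emitted.
- team_id=3: 3 matching b row(s), so 3 row(s) emitted.
- team_id=5: 4 matching b row(s), so 4 row(s) emitted.
- team_id=5: 4 matching b row(s), so 4 row(s) emitted.
- team_id=3: 3 matching b row(s), so 3 row(s) emitted.
Total: 19 rows.

19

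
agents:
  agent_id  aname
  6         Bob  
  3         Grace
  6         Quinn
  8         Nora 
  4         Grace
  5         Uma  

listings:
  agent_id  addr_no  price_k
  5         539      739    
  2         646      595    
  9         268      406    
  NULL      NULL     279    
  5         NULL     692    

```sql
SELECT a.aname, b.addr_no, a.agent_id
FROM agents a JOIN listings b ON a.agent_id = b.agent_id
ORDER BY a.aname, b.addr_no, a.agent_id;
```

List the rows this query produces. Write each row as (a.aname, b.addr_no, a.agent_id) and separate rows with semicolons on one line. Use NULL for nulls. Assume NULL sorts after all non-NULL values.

(Uma, 539, 5); (Uma, NULL, 5)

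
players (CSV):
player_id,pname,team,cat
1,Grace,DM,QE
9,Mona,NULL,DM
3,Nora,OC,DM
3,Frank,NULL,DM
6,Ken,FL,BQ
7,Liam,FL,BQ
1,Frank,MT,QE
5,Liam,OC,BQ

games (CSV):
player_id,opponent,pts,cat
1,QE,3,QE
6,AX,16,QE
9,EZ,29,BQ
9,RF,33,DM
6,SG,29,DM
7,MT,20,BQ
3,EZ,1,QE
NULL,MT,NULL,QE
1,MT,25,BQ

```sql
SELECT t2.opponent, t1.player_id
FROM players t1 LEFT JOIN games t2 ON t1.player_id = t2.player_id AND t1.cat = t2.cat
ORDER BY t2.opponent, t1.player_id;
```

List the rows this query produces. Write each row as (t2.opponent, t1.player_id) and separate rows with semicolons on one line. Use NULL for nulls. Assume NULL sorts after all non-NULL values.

(MT, 7); (QE, 1); (QE, 1); (RF, 9); (NULL, 3); (NULL, 3); (NULL, 5); (NULL, 6)

LEFT JOIN keeps every row from `players`; unmatched rows get NULL for `games`'s columns.
Matching on t1.player_id = t2.player_id AND t1.cat = t2.cat. A NULL in a compared column never satisfies the condition.
- t1[0] player_id=1, cat=QE → 1 match(es) in t2 → 1 row(s).
- t1[1] player_id=9, cat=DM → 1 match(es) in t2 → 1 row(s).
- t1[2] player_id=3, cat=DM → no match; kept with NULLs on the t2 side.
- t1[3] player_id=3, cat=DM → no match; kept with NULLs on the t2 side.
- t1[4] player_id=6, cat=BQ → no match; kept with NULLs on the t2 side.
- t1[5] player_id=7, cat=BQ → 1 match(es) in t2 → 1 row(s).
- t1[6] player_id=1, cat=QE → 1 match(es) in t2 → 1 row(s).
- t1[7] player_id=5, cat=BQ → no match; kept with NULLs on the t2 side.
After projecting and ordering:
t2.opponent | t1.player_id
MT | 7
QE | 1
QE | 1
RF | 9
NULL | 3
NULL | 3
NULL | 5
NULL | 6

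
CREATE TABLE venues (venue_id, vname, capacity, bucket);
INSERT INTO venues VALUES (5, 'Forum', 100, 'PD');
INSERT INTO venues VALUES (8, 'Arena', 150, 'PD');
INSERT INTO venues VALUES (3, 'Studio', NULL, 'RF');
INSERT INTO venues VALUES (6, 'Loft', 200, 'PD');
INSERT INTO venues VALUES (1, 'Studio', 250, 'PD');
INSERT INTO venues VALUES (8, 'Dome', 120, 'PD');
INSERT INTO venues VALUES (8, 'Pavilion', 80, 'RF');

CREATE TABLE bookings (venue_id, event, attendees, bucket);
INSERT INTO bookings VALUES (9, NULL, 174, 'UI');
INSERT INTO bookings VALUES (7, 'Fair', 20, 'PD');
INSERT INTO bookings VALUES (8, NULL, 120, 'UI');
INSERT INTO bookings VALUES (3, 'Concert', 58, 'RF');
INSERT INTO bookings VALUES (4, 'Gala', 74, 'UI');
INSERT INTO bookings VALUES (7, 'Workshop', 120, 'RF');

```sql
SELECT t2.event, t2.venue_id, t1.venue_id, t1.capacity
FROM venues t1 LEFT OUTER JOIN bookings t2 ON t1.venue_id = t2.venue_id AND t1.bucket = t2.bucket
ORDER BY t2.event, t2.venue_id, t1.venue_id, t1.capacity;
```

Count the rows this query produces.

7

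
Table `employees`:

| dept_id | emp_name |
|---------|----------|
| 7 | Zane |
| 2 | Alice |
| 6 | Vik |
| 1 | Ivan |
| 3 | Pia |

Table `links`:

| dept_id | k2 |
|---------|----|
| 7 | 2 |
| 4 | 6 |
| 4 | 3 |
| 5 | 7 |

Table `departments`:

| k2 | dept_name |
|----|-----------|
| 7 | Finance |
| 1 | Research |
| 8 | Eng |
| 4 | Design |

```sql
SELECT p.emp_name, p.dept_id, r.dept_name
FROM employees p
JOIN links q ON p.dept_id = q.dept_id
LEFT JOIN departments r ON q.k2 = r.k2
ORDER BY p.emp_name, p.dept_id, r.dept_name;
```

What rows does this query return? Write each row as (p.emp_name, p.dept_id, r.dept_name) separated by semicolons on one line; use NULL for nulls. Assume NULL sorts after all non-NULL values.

(Zane, 7, NULL)

Joins associate left-to-right: employees INNER JOIN links on dept_id gives 1 intermediate row(s).
Then LEFT JOIN `departments r` on k2: each of those 1 rows is kept; rows whose q.k2 has no match in r get NULL for r's columns.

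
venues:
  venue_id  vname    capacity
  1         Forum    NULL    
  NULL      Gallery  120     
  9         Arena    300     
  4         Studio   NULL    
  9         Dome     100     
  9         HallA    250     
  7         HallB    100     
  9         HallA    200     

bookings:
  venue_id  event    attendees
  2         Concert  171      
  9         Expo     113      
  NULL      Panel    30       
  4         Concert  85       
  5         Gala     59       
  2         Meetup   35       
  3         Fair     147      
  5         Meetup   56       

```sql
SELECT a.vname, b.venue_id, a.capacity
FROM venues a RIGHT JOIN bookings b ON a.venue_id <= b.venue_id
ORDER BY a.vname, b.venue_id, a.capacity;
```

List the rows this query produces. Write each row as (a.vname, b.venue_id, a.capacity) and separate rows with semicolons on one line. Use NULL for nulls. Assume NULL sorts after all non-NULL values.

RIGHT JOIN keeps every row from `bookings`; unmatched rows get NULL for `venues`'s columns.
Matching on a.venue_id <= b.venue_id. A NULL in a compared column never satisfies the condition.
- a[0] venue_id=1 → 7 match(es) in b → 7 row(s).
- a[1] venue_id=NULL → no match.
- a[2] venue_id=9 → 1 match(es) in b → 1 row(s).
- a[3] venue_id=4 → 4 match(es) in b → 4 row(s).
- a[4] venue_id=9 → 1 match(es) in b → 1 row(s).
- a[5] venue_id=9 → 1 match(es) in b → 1 row(s).
- a[6] venue_id=7 → 1 match(es) in b → 1 row(s).
- a[7] venue_id=9 → 1 match(es) in b → 1 row(s).
- 1 b row(s) had no a match → kept, a columns NULL.

(Arena, 9, 300); (Dome, 9, 100); (Forum, 2, NULL); (Forum, 2, NULL); (Forum, 3, NULL); (Forum, 4, NULL); (Forum, 5, NULL); (Forum, 5, NULL); (Forum, 9, NULL); (HallA, 9, 200); (HallA, 9, 250); (HallB, 9, 100); (Studio, 4, NULL); (Studio, 5, NULL); (Studio, 5, NULL); (Studio, 9, NULL); (NULL, NULL, NULL)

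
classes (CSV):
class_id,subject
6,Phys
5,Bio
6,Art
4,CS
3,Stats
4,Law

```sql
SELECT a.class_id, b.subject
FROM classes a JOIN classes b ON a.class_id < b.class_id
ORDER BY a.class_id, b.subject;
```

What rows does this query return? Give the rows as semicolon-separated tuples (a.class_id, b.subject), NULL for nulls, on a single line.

(3, Art); (3, Bio); (3, CS); (3, Law); (3, Phys); (4, Art); (4, Art); (4, Bio); (4, Bio); (4, Phys); (4, Phys); (5, Art); (5, Phys)

INNER JOIN keeps only pairs where the ON condition holds.
Matching on a.class_id < b.class_id.
- a[0] class_id=6 → no match; dropped.
- a[1] class_id=5 → 2 match(es) in b → 2 row(s).
- a[2] class_id=6 → no match; dropped.
- a[3] class_id=4 → 3 match(es) in b → 3 row(s).
- a[4] class_id=3 → 5 match(es) in b → 5 row(s).
- a[5] class_id=4 → 3 match(es) in b → 3 row(s).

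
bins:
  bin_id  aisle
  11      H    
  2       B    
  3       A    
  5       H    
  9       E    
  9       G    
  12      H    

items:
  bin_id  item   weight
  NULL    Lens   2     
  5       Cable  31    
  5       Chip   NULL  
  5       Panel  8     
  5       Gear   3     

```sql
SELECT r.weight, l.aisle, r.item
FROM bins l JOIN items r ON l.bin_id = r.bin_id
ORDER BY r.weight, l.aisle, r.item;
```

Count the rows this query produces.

INNER JOIN keeps only pairs where the ON condition holds.
Matching on l.bin_id = r.bin_id. A NULL in a compared column never satisfies the condition.
- l row (bin_id=11): no match → dropped.
- l row (bin_id=2): no match → dropped.
- l row (bin_id=3): no match → dropped.
- l row (bin_id=5): matches 4 r row(s) → 4 output row(s).
- l row (bin_id=9): no match → dropped.
- l row (bin_id=9): no match → dropped.
- l row (bin_id=12): no match → dropped.
Total: 4 rows.

4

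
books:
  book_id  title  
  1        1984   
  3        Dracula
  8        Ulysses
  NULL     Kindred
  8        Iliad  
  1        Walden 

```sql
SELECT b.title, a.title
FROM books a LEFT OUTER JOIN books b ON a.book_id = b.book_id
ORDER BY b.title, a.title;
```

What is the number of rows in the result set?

LEFT JOIN keeps every row from `books a`; unmatched rows get NULL for `books b`'s columns.
Matching on a.book_id = b.book_id. A NULL in a compared column never satisfies the condition.
- a[0] book_id=1 → 2 match(es) in b → 2 row(s).
- a[1] book_id=3 → 1 match(es) in b → 1 row(s).
- a[2] book_id=8 → 2 match(es) in b → 2 row(s).
- a[3] book_id=NULL → no match; kept with NULLs on the b side.
- a[4] book_id=8 → 2 match(es) in b → 2 row(s).
- a[5] book_id=1 → 2 match(es) in b → 2 row(s).
Total: 9 matched + 1 padded = 10 rows.

10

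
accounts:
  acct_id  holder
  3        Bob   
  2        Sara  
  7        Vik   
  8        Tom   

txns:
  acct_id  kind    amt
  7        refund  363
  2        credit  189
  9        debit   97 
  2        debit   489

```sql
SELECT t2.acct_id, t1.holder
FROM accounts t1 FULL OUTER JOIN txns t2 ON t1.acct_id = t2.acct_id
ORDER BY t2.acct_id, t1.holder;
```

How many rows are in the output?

FULL OUTER JOIN keeps every row from both sides; unmatched rows get NULL for the other side's columns.
Matching on t1.acct_id = t2.acct_id.
- acct_id=3: no t2 row matches, row kept with t2 columns NULL.
- acct_id=2: 2 matching t2 row(s), so 2 row(s) emitted.
- acct_id=7: 1 matching t2 row(s), so 1 row(s) emitted.
- acct_id=8: no t2 row matches, row kept with t2 columns NULL.
- plus 1 unmatched t2 row(s), each kept with NULL t1 columns.
Total: 3 matched + 3 padded = 6 rows.

6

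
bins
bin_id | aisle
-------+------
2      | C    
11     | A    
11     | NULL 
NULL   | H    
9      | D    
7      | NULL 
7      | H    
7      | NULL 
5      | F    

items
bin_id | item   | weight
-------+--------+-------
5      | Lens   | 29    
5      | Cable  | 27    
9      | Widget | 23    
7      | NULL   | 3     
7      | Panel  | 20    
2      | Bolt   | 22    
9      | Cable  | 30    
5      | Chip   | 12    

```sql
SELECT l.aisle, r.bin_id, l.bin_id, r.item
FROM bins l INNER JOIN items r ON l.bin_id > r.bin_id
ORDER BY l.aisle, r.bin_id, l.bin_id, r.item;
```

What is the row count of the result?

35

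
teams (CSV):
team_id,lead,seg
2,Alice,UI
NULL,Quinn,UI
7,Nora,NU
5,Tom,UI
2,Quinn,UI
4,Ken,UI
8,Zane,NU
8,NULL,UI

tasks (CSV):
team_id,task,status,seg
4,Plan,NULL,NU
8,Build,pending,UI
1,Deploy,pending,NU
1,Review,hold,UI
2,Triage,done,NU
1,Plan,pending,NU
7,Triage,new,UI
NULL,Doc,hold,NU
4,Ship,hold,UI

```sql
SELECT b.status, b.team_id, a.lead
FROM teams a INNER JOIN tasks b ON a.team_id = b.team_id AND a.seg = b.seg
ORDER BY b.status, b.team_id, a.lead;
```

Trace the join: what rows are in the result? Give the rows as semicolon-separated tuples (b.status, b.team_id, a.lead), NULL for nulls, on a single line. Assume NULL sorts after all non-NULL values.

INNER JOIN keeps only pairs where the ON condition holds.
Matching on a.team_id = b.team_id AND a.seg = b.seg. A NULL in a compared column never satisfies the condition.
- a (team_id=2, seg=UI) has no partner → excluded.
- a (team_id=NULL, seg=UI) has no partner → excluded.
- a (team_id=7, seg=NU) has no partner → excluded.
- a (team_id=5, seg=UI) has no partner → excluded.
- a (team_id=2, seg=UI) has no partner → excluded.
- a (team_id=4, seg=UI) pairs with 1 row(s) of b.
- a (team_id=8, seg=NU) has no partner → excluded.
- a (team_id=8, seg=UI) pairs with 1 row(s) of b.
After projecting and ordering:
b.status | b.team_id | a.lead
hold | 4 | Ken
pending | 8 | NULL

(hold, 4, Ken); (pending, 8, NULL)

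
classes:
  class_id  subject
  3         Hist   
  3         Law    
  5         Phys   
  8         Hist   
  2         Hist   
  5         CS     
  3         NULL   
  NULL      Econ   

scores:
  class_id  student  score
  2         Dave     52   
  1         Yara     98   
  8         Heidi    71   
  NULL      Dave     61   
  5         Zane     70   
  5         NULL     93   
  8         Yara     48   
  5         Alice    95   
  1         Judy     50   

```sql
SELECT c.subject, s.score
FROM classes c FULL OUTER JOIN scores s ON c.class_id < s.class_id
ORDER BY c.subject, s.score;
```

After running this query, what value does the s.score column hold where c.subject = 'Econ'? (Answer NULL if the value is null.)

NULL

FULL OUTER JOIN keeps every row from both sides; unmatched rows get NULL for the other side's columns.
Matching on c.class_id < s.class_id. A NULL in a compared column never satisfies the condition.
- c[0] class_id=3 → 5 match(es) in s → 5 row(s).
- c[1] class_id=3 → 5 match(es) in s → 5 row(s).
- c[2] class_id=5 → 2 match(es) in s → 2 row(s).
- c[3] class_id=8 → no match; kept with NULLs on the s side.
- c[4] class_id=2 → 5 match(es) in s → 5 row(s).
- c[5] class_id=5 → 2 match(es) in s → 2 row(s).
- c[6] class_id=3 → 5 match(es) in s → 5 row(s).
- c[7] class_id=NULL → no match; kept with NULLs on the s side.
- 4 row(s) from s found no c partner → padded with NULL.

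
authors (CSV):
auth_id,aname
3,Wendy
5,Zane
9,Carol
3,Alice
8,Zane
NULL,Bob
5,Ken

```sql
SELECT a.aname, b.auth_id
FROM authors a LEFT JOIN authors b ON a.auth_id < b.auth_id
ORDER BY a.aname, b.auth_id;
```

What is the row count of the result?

LEFT JOIN keeps every row from `authors a`; unmatched rows get NULL for `authors b`'s columns.
Matching on a.auth_id < b.auth_id. A NULL in a compared column never satisfies the condition.
Matched pairs: 13; unmatched a rows kept: 2.
Total: 13 matched + 2 padded = 15 rows.

15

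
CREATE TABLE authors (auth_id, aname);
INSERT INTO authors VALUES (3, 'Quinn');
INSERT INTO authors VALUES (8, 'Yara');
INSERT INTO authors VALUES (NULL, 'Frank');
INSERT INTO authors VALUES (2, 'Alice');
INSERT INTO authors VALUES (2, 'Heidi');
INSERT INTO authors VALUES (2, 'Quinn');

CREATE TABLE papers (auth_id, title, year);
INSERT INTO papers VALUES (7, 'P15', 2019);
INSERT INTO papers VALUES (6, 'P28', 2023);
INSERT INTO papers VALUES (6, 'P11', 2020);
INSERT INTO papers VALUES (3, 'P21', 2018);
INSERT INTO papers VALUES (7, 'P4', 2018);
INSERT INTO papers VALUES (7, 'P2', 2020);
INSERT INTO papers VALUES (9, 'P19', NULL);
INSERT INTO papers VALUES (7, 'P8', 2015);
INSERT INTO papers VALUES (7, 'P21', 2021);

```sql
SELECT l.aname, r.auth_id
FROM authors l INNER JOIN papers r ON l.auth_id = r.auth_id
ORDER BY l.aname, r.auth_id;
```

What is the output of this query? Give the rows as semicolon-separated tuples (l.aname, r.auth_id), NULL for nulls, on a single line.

(Quinn, 3)

INNER JOIN keeps only pairs where the ON condition holds.
Matching on l.auth_id = r.auth_id. A NULL in a compared column never satisfies the condition.
Matched pairs: 1.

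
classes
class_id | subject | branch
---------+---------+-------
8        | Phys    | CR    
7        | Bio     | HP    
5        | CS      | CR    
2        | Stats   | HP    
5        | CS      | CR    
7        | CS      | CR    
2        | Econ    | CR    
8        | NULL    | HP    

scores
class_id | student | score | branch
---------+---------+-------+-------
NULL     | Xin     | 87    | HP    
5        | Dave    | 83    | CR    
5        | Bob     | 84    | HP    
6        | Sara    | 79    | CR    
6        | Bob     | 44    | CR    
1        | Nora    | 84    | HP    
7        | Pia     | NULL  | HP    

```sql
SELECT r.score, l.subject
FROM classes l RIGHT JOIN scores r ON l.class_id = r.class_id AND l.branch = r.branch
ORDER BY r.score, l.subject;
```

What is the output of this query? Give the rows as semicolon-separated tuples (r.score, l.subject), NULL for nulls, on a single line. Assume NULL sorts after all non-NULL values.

(44, NULL); (79, NULL); (83, CS); (83, CS); (84, NULL); (84, NULL); (87, NULL); (NULL, Bio)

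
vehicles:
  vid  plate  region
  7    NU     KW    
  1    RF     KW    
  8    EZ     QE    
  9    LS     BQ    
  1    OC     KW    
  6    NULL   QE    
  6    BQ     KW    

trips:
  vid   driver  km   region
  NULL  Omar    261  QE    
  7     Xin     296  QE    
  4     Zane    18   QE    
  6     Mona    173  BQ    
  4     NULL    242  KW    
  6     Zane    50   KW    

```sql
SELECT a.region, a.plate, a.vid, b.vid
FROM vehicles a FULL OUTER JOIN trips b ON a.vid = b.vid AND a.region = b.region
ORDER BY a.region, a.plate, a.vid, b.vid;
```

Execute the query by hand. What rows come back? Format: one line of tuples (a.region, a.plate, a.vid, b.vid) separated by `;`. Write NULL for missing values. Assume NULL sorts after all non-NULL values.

FULL OUTER JOIN keeps every row from both sides; unmatched rows get NULL for the other side's columns.
Matching on a.vid = b.vid AND a.region = b.region. A NULL in a compared column never satisfies the condition.
- a (vid=7, region=KW) has no partner → padded with NULL.
- a (vid=1, region=KW) has no partner → padded with NULL.
- a (vid=8, region=QE) has no partner → padded with NULL.
- a (vid=9, region=BQ) has no partner → padded with NULL.
- a (vid=1, region=KW) has no partner → padded with NULL.
- a (vid=6, region=QE) has no partner → padded with NULL.
- a (vid=6, region=KW) pairs with 1 row(s) of b.
- 5 row(s) from b found no a partner → padded with NULL.

(BQ, LS, 9, NULL); (KW, BQ, 6, 6); (KW, NU, 7, NULL); (KW, OC, 1, NULL); (KW, RF, 1, NULL); (QE, EZ, 8, NULL); (QE, NULL, 6, NULL); (NULL, NULL, NULL, 4); (NULL, NULL, NULL, 4); (NULL, NULL, NULL, 6); (NULL, NULL, NULL, 7); (NULL, NULL, NULL, NULL)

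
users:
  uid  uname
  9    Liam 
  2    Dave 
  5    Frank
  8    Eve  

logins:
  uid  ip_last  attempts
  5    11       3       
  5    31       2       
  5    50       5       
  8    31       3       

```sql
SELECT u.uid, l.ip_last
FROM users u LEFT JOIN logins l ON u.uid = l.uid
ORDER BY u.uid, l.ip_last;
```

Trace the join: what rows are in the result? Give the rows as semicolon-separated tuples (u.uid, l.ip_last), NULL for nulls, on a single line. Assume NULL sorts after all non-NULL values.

LEFT JOIN keeps every row from `users`; unmatched rows get NULL for `logins`'s columns.
Matching on u.uid = l.uid.
Matched pairs: 4; unmatched u rows kept: 2.

(2, NULL); (5, 11); (5, 31); (5, 50); (8, 31); (9, NULL)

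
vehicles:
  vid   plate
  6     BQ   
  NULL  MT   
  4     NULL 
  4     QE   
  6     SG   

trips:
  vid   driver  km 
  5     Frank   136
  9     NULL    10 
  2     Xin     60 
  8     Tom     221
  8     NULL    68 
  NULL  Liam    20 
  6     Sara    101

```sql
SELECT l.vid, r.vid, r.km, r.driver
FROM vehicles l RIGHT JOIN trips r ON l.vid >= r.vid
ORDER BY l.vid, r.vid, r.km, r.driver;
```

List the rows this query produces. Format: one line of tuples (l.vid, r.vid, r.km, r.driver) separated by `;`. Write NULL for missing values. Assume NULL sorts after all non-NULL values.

(4, 2, 60, Xin); (4, 2, 60, Xin); (6, 2, 60, Xin); (6, 2, 60, Xin); (6, 5, 136, Frank); (6, 5, 136, Frank); (6, 6, 101, Sara); (6, 6, 101, Sara); (NULL, 8, 68, NULL); (NULL, 8, 221, Tom); (NULL, 9, 10, NULL); (NULL, NULL, 20, Liam)

RIGHT JOIN keeps every row from `trips`; unmatched rows get NULL for `vehicles`'s columns.
Matching on l.vid >= r.vid. A NULL in a compared column never satisfies the condition.
- l (vid=6) pairs with 3 row(s) of r.
- l (vid=NULL) has no partner in r.
- l (vid=4) pairs with 1 row(s) of r.
- l (vid=4) pairs with 1 row(s) of r.
- l (vid=6) pairs with 3 row(s) of r.
- plus 4 unmatched r row(s), each kept with NULL l columns.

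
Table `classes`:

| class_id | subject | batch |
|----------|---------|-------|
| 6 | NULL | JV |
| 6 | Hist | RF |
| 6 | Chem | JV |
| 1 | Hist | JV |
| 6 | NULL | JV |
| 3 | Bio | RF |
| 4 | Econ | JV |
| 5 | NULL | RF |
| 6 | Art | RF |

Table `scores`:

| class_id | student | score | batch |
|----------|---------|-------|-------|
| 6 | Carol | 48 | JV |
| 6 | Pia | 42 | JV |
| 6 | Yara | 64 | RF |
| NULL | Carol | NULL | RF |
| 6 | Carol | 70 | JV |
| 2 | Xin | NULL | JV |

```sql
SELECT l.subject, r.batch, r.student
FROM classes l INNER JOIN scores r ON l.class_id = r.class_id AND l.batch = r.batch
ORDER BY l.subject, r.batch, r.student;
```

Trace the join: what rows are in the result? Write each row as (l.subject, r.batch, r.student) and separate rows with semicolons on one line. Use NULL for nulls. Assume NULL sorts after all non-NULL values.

(Art, RF, Yara); (Chem, JV, Carol); (Chem, JV, Carol); (Chem, JV, Pia); (Hist, RF, Yara); (NULL, JV, Carol); (NULL, JV, Carol); (NULL, JV, Carol); (NULL, JV, Carol); (NULL, JV, Pia); (NULL, JV, Pia)

INNER JOIN keeps only pairs where the ON condition holds.
Matching on l.class_id = r.class_id AND l.batch = r.batch. A NULL in a compared column never satisfies the condition.
- l (class_id=6, batch=JV) pairs with 3 row(s) of r.
- l (class_id=6, batch=RF) pairs with 1 row(s) of r.
- l (class_id=6, batch=JV) pairs with 3 row(s) of r.
- l (class_id=1, batch=JV) has no partner → excluded.
- l (class_id=6, batch=JV) pairs with 3 row(s) of r.
- l (class_id=3, batch=RF) has no partner → excluded.
- l (class_id=4, batch=JV) has no partner → excluded.
- l (class_id=5, batch=RF) has no partner → excluded.
- l (class_id=6, batch=RF) pairs with 1 row(s) of r.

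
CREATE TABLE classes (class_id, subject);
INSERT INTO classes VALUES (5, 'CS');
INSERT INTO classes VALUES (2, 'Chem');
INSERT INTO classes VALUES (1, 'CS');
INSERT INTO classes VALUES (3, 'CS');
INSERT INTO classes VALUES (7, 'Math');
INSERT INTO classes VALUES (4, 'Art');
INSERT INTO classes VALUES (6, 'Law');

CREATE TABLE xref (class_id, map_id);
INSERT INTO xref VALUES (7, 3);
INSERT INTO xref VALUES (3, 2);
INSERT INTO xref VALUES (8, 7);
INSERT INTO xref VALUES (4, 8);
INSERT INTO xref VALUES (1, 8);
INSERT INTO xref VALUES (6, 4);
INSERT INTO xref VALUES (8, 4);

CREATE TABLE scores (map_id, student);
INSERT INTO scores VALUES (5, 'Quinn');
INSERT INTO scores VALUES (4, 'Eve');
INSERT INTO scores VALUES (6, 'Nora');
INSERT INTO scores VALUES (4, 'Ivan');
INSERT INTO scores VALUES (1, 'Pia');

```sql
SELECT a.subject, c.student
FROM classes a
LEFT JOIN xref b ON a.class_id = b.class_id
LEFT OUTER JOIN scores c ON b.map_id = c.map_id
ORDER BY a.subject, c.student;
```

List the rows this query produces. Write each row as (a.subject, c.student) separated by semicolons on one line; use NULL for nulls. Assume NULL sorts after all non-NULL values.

(Art, NULL); (CS, NULL); (CS, NULL); (CS, NULL); (Chem, NULL); (Law, Eve); (Law, Ivan); (Math, NULL)

Evaluate left to right. First `classes a LEFT JOIN xref b` on class_id: 7 row(s).
Then LEFT JOIN `scores c` on map_id: each of those 7 rows is kept; rows whose b.map_id has no match in c get NULL for c's columns.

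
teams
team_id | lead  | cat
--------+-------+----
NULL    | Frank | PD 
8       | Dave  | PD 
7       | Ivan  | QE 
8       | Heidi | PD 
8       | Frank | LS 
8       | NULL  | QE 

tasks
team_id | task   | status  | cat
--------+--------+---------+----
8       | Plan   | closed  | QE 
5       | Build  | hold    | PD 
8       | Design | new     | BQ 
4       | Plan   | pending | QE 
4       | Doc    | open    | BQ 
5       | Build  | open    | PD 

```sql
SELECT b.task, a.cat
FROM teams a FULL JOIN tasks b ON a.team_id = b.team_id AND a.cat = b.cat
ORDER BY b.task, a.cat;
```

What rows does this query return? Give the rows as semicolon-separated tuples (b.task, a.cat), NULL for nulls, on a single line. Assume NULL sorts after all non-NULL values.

(Build, NULL); (Build, NULL); (Design, NULL); (Doc, NULL); (Plan, QE); (Plan, NULL); (NULL, LS); (NULL, PD); (NULL, PD); (NULL, PD); (NULL, QE)

FULL OUTER JOIN keeps every row from both sides; unmatched rows get NULL for the other side's columns.
Matching on a.team_id = b.team_id AND a.cat = b.cat. A NULL in a compared column never satisfies the condition.
- a (team_id=NULL, cat=PD) has no partner → padded with NULL.
- a (team_id=8, cat=PD) has no partner → padded with NULL.
- a (team_id=7, cat=QE) has no partner → padded with NULL.
- a (team_id=8, cat=PD) has no partner → padded with NULL.
- a (team_id=8, cat=LS) has no partner → padded with NULL.
- a (team_id=8, cat=QE) pairs with 1 row(s) of b.
- plus 5 unmatched b row(s), each kept with NULL a columns.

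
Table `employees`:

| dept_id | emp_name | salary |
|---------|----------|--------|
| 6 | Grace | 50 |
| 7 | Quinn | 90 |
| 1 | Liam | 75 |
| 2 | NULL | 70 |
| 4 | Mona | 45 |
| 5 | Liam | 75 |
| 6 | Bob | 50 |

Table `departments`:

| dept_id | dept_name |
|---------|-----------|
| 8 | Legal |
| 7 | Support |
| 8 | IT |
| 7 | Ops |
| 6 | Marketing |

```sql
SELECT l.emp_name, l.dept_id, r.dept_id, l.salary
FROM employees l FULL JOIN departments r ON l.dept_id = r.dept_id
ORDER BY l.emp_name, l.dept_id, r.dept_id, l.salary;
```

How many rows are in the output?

10

FULL OUTER JOIN keeps every row from both sides; unmatched rows get NULL for the other side's columns.
Matching on l.dept_id = r.dept_id.
Matched pairs: 4; unmatched l rows kept: 4; unmatched r rows kept: 2.
Total: 4 matched + 6 padded = 10 rows.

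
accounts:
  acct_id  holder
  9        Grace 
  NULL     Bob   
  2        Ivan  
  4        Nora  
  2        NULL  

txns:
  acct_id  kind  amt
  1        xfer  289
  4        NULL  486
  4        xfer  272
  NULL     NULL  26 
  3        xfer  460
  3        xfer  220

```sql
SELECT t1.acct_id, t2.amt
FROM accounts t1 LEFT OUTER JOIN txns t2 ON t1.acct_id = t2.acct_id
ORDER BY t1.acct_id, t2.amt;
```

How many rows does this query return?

LEFT JOIN keeps every row from `accounts`; unmatched rows get NULL for `txns`'s columns.
Matching on t1.acct_id = t2.acct_id. A NULL in a compared column never satisfies the condition.
- t1[0] acct_id=9 → no match; kept with NULLs on the t2 side.
- t1[1] acct_id=NULL → no match; kept with NULLs on the t2 side.
- t1[2] acct_id=2 → no match; kept with NULLs on the t2 side.
- t1[3] acct_id=4 → 2 match(es) in t2 → 2 row(s).
- t1[4] acct_id=2 → no match; kept with NULLs on the t2 side.
Total: 2 matched + 4 padded = 6 rows.

6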